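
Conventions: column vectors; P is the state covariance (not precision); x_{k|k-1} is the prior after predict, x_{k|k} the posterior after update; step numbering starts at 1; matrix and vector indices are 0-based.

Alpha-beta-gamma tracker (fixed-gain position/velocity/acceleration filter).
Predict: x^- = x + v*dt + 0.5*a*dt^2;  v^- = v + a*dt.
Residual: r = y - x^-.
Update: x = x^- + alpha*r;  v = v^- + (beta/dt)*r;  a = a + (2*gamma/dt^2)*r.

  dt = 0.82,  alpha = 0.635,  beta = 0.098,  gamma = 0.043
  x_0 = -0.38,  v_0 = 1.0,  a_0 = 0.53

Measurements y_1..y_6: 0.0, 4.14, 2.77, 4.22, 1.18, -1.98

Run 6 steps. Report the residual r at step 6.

resid = -6.9222

step 1: x_pred=0.6182  r=-0.6182  x^+=0.2256  v^+=1.3607  a^+=0.4509
step 2: x_pred=1.4930  r=2.6470  x^+=3.1739  v^+=2.0468  a^+=0.7895
step 3: x_pred=5.1177  r=-2.3477  x^+=3.6269  v^+=2.4136  a^+=0.4892
step 4: x_pred=5.7706  r=-1.5506  x^+=4.7860  v^+=2.6295  a^+=0.2909
step 5: x_pred=7.0399  r=-5.8599  x^+=3.3189  v^+=2.1677  a^+=-0.4586
step 6: x_pred=4.9422  r=-6.9222  x^+=0.5466  v^+=0.9643  a^+=-1.3439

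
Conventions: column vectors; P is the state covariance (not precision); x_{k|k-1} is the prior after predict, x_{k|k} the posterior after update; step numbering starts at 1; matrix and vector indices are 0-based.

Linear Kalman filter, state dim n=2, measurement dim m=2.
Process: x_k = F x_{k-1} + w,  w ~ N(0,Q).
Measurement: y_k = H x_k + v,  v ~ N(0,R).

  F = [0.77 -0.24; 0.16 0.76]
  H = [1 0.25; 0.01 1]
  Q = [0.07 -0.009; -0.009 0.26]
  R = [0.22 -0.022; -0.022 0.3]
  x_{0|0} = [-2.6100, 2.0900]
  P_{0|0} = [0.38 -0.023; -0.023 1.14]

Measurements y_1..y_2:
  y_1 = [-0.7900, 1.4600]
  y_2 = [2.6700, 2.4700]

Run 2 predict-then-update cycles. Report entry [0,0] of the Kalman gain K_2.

step 1: x^-=[-2.5113, 1.1708]  P^-=[0.3695 -0.1827; -0.1827 0.9226]  S=[0.5558 0.0292; 0.0292 1.2190]  K=[0.5910 -0.1610; 0.0467 0.7542]  nu=[1.4286, 0.3143]  x^+=[-1.7175, 1.4745]  P^+=[0.1493 -0.0628; -0.0628 0.2259]
step 2: x^-=[-1.6764, 0.8458]  P^-=[0.1947 -0.0661; -0.0661 0.3790]  S=[0.4053 0.0084; 0.0084 0.6777]  K=[0.4417 -0.1002; 0.0590 0.5575]  nu=[4.1349, 1.6409]  x^+=[-0.0145, 2.0049]  P^+=[0.1096 -0.0409; -0.0409 0.1664]

K[0,0] = 0.4417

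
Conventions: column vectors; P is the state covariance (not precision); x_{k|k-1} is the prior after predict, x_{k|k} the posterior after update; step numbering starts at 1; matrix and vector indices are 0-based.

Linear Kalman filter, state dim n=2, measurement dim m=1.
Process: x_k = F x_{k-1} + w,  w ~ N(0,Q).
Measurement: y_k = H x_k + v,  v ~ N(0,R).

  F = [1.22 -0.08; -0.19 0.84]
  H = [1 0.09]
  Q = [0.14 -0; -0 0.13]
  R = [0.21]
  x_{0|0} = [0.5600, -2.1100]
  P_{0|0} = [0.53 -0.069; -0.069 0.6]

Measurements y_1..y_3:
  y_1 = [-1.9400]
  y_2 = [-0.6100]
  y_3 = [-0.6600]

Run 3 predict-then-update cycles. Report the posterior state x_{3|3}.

step 1: x^-=[0.8520, -1.8788]  P^-=[0.9462 -0.2349; -0.2349 0.5945]  S=[1.1187]  K=[0.8269; -0.1622]  nu=[-2.6229]  x^+=[-1.3168, -1.4534]  P^+=[0.1813 -0.0849; -0.0849 0.5651]
step 2: x^-=[-1.4902, -0.9707]  P^-=[0.4300 -0.1683; -0.1683 0.5624]  S=[0.6143]  K=[0.6754; -0.1916]  nu=[0.9676]  x^+=[-0.8367, -1.1561]  P^+=[0.1498 -0.0888; -0.0888 0.5398]
step 3: x^-=[-0.9283, -0.8121]  P^-=[0.3838 -0.1634; -0.1634 0.5447]  S=[0.5688]  K=[0.6489; -0.2011]  nu=[0.3414]  x^+=[-0.7068, -0.8808]  P^+=[0.1443 -0.0892; -0.0892 0.5217]

x_post = [-0.7068, -0.8808]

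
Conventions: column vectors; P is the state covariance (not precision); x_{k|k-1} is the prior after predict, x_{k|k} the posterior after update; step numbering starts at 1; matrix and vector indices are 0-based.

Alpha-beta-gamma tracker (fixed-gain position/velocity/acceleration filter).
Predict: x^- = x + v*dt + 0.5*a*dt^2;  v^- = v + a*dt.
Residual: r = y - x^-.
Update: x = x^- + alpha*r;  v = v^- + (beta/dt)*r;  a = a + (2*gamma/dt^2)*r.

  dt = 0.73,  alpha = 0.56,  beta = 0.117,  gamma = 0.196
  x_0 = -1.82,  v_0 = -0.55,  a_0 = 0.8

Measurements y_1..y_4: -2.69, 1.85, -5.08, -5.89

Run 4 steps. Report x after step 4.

x_post = -3.7075

step 1: x_pred=-2.0083  r=-0.6817  x^+=-2.3901  v^+=-0.0753  a^+=0.2986
step 2: x_pred=-2.3654  r=4.2154  x^+=-0.0048  v^+=0.8183  a^+=3.3994
step 3: x_pred=1.4984  r=-6.5784  x^+=-2.1855  v^+=2.2456  a^+=-1.4396
step 4: x_pred=-0.9298  r=-4.9602  x^+=-3.7075  v^+=0.3997  a^+=-5.0883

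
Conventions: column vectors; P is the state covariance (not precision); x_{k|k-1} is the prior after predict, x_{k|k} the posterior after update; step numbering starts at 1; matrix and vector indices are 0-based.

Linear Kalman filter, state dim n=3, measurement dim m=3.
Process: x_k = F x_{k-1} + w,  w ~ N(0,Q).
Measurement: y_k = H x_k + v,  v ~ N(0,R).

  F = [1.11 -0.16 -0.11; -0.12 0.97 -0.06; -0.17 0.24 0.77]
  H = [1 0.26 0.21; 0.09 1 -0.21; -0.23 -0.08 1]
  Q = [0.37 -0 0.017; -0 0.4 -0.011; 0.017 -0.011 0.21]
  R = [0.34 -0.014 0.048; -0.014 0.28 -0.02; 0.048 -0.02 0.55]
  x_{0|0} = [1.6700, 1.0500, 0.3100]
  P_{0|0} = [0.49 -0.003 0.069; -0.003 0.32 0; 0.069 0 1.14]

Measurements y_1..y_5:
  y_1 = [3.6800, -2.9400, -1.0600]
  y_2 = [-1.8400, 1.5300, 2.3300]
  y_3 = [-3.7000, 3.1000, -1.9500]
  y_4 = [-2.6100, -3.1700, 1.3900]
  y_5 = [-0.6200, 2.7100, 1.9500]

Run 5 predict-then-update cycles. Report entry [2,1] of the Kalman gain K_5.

step 1: x^-=[1.6516, 0.7995, 0.2068]  P^-=[0.9799 -0.1144 -0.1249; -0.1144 0.7139 0.0157; -0.1249 0.0157 0.9007]  S=[1.2977 0.1294 -0.1022; 0.1294 1.0191 -0.2607; -0.1022 -0.2607 1.5578]  K=[0.7106 -0.1402 -0.1959; -0.0053 0.7160 0.1098; 0.1037 -0.0420 0.5956]  nu=[1.7771, -3.8447, -0.8230]  x^+=[3.6148, -2.0529, 0.0625]  P^+=[0.2566 -0.0721 -0.0176; -0.0721 0.2146 0.0464; -0.0176 0.0464 0.3331]
step 2: x^-=[4.3340, -2.4288, -1.0591]  P^-=[0.7272 -0.1478 -0.1113; -0.1478 0.6179 0.0782; -0.1113 0.0782 0.4549]  S=[1.0139 0.0742 -0.1028; 0.0742 0.8686 -0.0808; -0.1028 -0.0808 1.0805]  K=[0.6467 -0.1414 -0.1959; -0.0105 0.6882 0.1086; 0.0491 0.0056 0.4440]  nu=[-5.3201, 3.3463, 4.1916]  x^+=[-0.4008, 0.3848, 0.5595]  P^+=[0.2363 -0.0713 -0.0252; -0.0713 0.2066 0.0456; -0.0252 0.0456 0.2443]
step 3: x^-=[-0.5680, 0.3878, 0.5913]  P^-=[0.7025 -0.1431 -0.1060; -0.1431 0.6096 0.0799; -0.1060 0.0799 0.4028]  S=[0.9912 0.0762 -0.1031; 0.0762 0.8578 -0.0674; -0.1031 -0.0674 1.0246]  K=[0.6391 -0.1393 -0.1948; -0.0091 0.6853 0.1067; 0.0417 0.0124 0.4157]  nu=[-3.3570, 2.8875, -2.6409]  x^+=[-2.6012, 2.1156, -0.6107]  P^+=[0.2336 -0.0704 -0.0256; -0.0704 0.2056 0.0448; -0.0256 0.0448 0.2281]
step 4: x^-=[-3.1586, 2.4009, 0.4797]  P^-=[0.6987 -0.1417 -0.1040; -0.1417 0.6085 0.0796; -0.1040 0.0796 0.3928]  S=[0.9885 0.0770 -0.1027; 0.0770 0.8564 -0.0654; -0.1027 -0.0654 1.0136]  K=[0.6381 -0.1387 -0.1943; -0.0087 0.6849 0.1060; 0.0407 0.0134 0.4099]  nu=[-0.1764, -5.1859, 0.3759]  x^+=[-2.6247, -1.1097, 0.5572]  P^+=[0.2332 -0.0702 -0.0255; -0.0702 0.2054 0.0445; -0.0255 0.0445 0.2248]
step 5: x^-=[-2.7972, -0.7949, 0.6089]  P^-=[0.6980 -0.1414 -0.1034; -0.1414 0.6083 0.0795; -0.1034 0.0795 0.3907]  S=[0.9881 0.0772 -0.1025; 0.0772 0.8562 -0.0651; -0.1025 -0.0651 1.0112]  K=[0.6379 -0.1386 -0.1941; -0.0086 0.6849 0.1059; 0.0406 0.0135 0.4086]  nu=[2.2560, 3.8845, 0.6342]  x^+=[-2.0197, 1.9132, 1.0122]  P^+=[0.2331 -0.0702 -0.0254; -0.0702 0.2054 0.0444; -0.0254 0.0444 0.2241]

K[2,1] = 0.0135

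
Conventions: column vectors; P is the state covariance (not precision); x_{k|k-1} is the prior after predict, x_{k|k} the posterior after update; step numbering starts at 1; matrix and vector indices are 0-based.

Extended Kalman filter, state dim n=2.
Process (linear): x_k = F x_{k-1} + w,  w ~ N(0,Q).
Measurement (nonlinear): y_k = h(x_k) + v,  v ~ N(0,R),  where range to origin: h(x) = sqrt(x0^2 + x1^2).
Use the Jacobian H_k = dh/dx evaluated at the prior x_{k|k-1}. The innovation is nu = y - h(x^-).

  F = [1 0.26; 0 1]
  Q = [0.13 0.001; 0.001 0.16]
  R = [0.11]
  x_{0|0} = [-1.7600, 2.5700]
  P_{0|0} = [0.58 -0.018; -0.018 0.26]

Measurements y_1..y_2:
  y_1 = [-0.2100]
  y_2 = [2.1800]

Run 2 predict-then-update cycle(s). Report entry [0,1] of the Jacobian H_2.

step 1: x^-=[-1.0918, 2.5700]  P^-=[0.7182 0.0506; 0.0506 0.4200]  H_jac=[-0.3910 0.9204]  S=[0.5392]  K=[-0.4345; 0.6803]  nu=[-3.0023]  x^+=[0.2126, 0.5277]  P^+=[0.6164 0.2100; 0.2100 0.1705]
step 2: x^-=[0.3498, 0.5277]  P^-=[0.8671 0.2553; 0.2553 0.3305]  H_jac=[0.5525 0.8335]  S=[0.8395]  K=[0.8242; 0.4962]  nu=[1.5469]  x^+=[1.6248, 1.2952]  P^+=[0.2969 -0.0880; -0.0880 0.1238]

H_jac[0,1] = 0.8335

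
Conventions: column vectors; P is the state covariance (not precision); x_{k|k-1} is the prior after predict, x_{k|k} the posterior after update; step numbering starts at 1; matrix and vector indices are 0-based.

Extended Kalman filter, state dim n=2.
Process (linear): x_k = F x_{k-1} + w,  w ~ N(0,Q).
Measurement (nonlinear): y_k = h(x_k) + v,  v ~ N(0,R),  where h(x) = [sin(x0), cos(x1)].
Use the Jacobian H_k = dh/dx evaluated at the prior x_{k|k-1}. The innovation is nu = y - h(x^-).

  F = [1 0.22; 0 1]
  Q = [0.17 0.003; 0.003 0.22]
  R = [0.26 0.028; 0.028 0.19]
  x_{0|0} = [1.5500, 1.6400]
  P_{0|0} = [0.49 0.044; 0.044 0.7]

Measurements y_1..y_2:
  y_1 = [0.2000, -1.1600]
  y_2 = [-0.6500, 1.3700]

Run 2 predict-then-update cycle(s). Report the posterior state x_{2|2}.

step 1: x^-=[1.9108, 1.6400]  P^-=[0.7132 0.2010; 0.2010 0.9200]  H_jac=[-0.3335 0.0000; 0.0000 -0.9976]  S=[0.3393 0.0949; 0.0949 1.1056]  K=[-0.6663 -0.1242; 0.0354 -0.8332]  nu=[-0.7428, -1.0909]  x^+=[2.5411, 2.5226]  P^+=[0.5299 0.0424; 0.0424 0.1577]
step 2: x^-=[3.0961, 2.5226]  P^-=[0.7261 0.0800; 0.0800 0.3777]  H_jac=[-0.9990 0.0000; 0.0000 -0.5802]  S=[0.9846 0.0744; 0.0744 0.3172]  K=[-0.7387 0.0268; -0.0295 -0.6841]  nu=[-0.6955, 2.1844]  x^+=[3.6685, 1.0488]  P^+=[0.1915 0.0269; 0.0269 0.2254]

x_post = [3.6685, 1.0488]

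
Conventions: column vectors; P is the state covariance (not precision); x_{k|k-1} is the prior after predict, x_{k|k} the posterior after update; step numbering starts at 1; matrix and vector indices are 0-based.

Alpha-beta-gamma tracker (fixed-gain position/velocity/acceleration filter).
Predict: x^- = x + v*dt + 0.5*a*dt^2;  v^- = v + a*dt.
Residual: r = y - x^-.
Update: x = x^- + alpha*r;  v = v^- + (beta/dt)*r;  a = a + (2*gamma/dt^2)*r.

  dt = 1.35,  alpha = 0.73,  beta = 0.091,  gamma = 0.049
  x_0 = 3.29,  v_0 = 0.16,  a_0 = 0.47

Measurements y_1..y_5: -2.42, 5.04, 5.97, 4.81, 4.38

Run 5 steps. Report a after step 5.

a_post = 0.0444

step 1: x_pred=3.9343  r=-6.3543  x^+=-0.7043  v^+=0.3662  a^+=0.1283
step 2: x_pred=-0.0931  r=5.1331  x^+=3.6541  v^+=0.8854  a^+=0.4043
step 3: x_pred=5.2178  r=0.7522  x^+=5.7669  v^+=1.4820  a^+=0.4448
step 4: x_pred=8.1729  r=-3.3629  x^+=5.7180  v^+=1.8557  a^+=0.2640
step 5: x_pred=8.4637  r=-4.0837  x^+=5.4826  v^+=1.9368  a^+=0.0444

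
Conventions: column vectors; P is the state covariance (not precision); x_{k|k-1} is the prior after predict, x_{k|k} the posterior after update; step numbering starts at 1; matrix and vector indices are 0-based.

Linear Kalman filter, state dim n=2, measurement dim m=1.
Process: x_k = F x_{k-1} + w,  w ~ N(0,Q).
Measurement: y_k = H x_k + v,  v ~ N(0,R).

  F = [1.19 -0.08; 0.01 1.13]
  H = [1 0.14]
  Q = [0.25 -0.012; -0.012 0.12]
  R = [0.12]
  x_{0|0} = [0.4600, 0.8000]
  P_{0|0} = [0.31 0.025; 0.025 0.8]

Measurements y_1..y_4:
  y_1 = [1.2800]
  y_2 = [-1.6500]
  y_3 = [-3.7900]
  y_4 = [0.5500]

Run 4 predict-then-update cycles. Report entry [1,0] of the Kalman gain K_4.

K[1,0] = -0.4788

step 1: x^-=[0.4834, 0.9086]  P^-=[0.6894 -0.0470; -0.0470 1.1421]  S=[0.8186]  K=[0.8341; 0.1379]  nu=[0.6694]  x^+=[1.0417, 1.0009]  P^+=[0.1199 -0.1412; -0.1412 1.1266]
step 2: x^-=[1.1596, 1.1414]  P^-=[0.4538 -0.3021; -0.3021 1.5553]  S=[0.5197]  K=[0.7918; -0.1624]  nu=[-2.9694]  x^+=[-1.1917, 1.6236]  P^+=[0.1280 -0.2353; -0.2353 1.5416]
step 3: x^-=[-1.5480, 1.8228]  P^-=[0.4859 -0.4661; -0.4661 2.0832]  S=[0.5162]  K=[0.8148; -0.3379]  nu=[-2.4972]  x^+=[-3.5828, 2.6666]  P^+=[0.1431 -0.3239; -0.3239 2.0242]
step 4: x^-=[-4.4769, 2.9774]  P^-=[0.5273 -0.6286; -0.6286 2.6974]  S=[0.5242]  K=[0.8381; -0.4788]  nu=[4.6100]  x^+=[-0.6132, 0.7700]  P^+=[0.1591 -0.4183; -0.4183 2.5773]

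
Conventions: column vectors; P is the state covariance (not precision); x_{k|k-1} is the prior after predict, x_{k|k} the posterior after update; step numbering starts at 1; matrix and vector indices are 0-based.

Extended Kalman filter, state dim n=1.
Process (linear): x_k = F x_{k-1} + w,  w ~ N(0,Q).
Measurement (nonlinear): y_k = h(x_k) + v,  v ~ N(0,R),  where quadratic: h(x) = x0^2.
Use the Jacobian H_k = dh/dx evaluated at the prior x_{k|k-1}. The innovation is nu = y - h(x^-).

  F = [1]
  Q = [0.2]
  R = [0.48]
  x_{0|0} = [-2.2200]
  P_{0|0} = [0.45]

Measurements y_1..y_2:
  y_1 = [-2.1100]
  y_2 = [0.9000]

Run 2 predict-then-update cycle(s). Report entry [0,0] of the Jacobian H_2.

step 1: x^-=[-2.2200]  P^-=[0.6500]  H_jac=[-4.4400]  S=[13.2938]  K=[-0.2171]  nu=[-7.0384]  x^+=[-0.6920]  P^+=[0.0235]
step 2: x^-=[-0.6920]  P^-=[0.2235]  H_jac=[-1.3840]  S=[0.9081]  K=[-0.3406]  nu=[0.4211]  x^+=[-0.8354]  P^+=[0.1181]

H_jac[0,0] = -1.3840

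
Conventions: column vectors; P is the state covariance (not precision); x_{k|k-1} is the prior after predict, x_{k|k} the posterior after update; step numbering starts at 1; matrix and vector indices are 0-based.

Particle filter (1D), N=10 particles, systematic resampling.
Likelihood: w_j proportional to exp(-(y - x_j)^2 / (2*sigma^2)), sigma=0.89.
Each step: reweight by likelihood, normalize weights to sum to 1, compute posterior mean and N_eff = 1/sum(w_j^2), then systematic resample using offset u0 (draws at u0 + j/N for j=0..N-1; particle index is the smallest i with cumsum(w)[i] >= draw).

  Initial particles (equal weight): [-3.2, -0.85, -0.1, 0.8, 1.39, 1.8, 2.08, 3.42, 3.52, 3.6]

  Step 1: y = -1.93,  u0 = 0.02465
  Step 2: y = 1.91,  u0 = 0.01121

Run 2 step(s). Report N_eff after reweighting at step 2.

step 1: w=[0.3720, 0.4931, 0.1244, 0.0093, 0.0010, 0.0002, 0.0000, 0.0000, 0.0000, 0.0000]  mean=-1.6129  Neff=2.5181  idx=[0, 0, 0, 0, 1, 1, 1, 1, 1, 2]
step 2: w=[0.0000, 0.0000, 0.0000, 0.0000, 0.0687, 0.0687, 0.0687, 0.0687, 0.0687, 0.6567]  mean=-0.3575  Neff=2.1984  idx=[4, 5, 7, 8, 9, 9, 9, 9, 9, 9]

N_eff = 2.1984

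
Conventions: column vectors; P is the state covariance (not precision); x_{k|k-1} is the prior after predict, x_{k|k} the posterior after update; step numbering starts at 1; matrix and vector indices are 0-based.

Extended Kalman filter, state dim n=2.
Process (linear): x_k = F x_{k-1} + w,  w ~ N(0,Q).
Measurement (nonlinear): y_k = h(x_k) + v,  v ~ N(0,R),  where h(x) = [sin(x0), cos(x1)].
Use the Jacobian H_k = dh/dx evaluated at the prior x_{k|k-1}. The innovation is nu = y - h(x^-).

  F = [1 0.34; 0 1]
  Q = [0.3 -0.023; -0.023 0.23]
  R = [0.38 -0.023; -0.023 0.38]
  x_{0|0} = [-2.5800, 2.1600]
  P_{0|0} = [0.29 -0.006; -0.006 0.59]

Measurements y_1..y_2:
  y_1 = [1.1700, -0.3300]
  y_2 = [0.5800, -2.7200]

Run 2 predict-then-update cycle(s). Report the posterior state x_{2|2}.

x_post = [-2.9479, 3.1872]

step 1: x^-=[-1.8456, 2.1600]  P^-=[0.6541 0.1716; 0.1716 0.8200]  H_jac=[-0.2714 0.0000; 0.0000 -0.8314]  S=[0.4282 0.0157; 0.0157 0.9468]  K=[-0.4093 -0.1439; -0.0824 -0.7187]  nu=[2.1325, 0.2257]  x^+=[-2.7509, 1.8221]  P^+=[0.5609 0.0544; 0.0544 0.3262]
step 2: x^-=[-2.1313, 1.8221]  P^-=[0.9357 0.1424; 0.1424 0.5562]  H_jac=[-0.5316 0.0000; 0.0000 -0.9686]  S=[0.6445 0.0503; 0.0503 0.9018]  K=[-0.7633 -0.1103; -0.0711 -0.5934]  nu=[1.4270, -2.4713]  x^+=[-2.9479, 3.1872]  P^+=[0.5408 0.0252; 0.0252 0.2311]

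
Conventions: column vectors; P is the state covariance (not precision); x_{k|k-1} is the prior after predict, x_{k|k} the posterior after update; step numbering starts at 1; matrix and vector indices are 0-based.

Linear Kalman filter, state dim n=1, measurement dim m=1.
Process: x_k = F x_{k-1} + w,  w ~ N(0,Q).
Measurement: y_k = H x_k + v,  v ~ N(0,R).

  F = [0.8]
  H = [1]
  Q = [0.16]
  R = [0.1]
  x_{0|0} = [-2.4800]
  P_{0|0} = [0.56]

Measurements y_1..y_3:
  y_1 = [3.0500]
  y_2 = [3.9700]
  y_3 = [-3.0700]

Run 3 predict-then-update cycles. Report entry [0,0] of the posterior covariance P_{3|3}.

step 1: x^-=[-1.9840]  P^-=[0.5184]  S=[0.6184]  K=[0.8383]  nu=[5.0340]  x^+=[2.2360]  P^+=[0.0838]
step 2: x^-=[1.7888]  P^-=[0.2137]  S=[0.3137]  K=[0.6812]  nu=[2.1812]  x^+=[3.2746]  P^+=[0.0681]
step 3: x^-=[2.6197]  P^-=[0.2036]  S=[0.3036]  K=[0.6706]  nu=[-5.6897]  x^+=[-1.1959]  P^+=[0.0671]

P_post[0,0] = 0.0671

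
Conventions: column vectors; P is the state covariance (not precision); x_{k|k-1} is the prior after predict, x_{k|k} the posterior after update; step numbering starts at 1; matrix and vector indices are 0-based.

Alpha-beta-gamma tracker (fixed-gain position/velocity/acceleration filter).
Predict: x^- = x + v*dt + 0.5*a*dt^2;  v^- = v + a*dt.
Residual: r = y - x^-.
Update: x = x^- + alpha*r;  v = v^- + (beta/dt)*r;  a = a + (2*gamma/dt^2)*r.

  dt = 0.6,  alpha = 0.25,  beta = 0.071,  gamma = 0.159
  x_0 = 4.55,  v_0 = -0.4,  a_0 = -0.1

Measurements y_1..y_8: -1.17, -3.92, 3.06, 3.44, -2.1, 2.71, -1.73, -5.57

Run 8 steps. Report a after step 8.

a_post = 0.0218

step 1: x_pred=4.2920  r=-5.4620  x^+=2.9265  v^+=-1.1063  a^+=-4.9248
step 2: x_pred=1.3762  r=-5.2962  x^+=0.0522  v^+=-4.6879  a^+=-9.6031
step 3: x_pred=-4.4891  r=7.5491  x^+=-2.6018  v^+=-9.5565  a^+=-2.9347
step 4: x_pred=-8.8640  r=12.3040  x^+=-5.7880  v^+=-9.8613  a^+=7.9338
step 5: x_pred=-10.2767  r=8.1767  x^+=-8.2325  v^+=-4.1335  a^+=15.1566
step 6: x_pred=-7.9844  r=10.6944  x^+=-5.3108  v^+=6.2260  a^+=24.6033
step 7: x_pred=2.8534  r=-4.5834  x^+=1.7075  v^+=20.4456  a^+=20.5547
step 8: x_pred=17.6747  r=-23.2447  x^+=11.8635  v^+=30.0278  a^+=0.0218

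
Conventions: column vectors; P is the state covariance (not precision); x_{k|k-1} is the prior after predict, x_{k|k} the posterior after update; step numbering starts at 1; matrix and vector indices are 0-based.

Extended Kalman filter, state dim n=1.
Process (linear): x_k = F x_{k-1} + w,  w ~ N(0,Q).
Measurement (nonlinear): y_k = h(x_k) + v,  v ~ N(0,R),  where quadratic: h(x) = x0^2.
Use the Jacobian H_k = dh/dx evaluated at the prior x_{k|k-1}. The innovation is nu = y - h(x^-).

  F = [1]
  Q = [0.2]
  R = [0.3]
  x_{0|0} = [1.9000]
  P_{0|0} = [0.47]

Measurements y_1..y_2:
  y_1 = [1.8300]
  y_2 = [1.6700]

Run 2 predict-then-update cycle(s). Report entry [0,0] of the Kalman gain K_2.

K[0,0] = 0.2974

step 1: x^-=[1.9000]  P^-=[0.6700]  H_jac=[3.8000]  S=[9.9748]  K=[0.2552]  nu=[-1.7800]  x^+=[1.4457]  P^+=[0.0202]
step 2: x^-=[1.4457]  P^-=[0.2202]  H_jac=[2.8913]  S=[2.1404]  K=[0.2974]  nu=[-0.4200]  x^+=[1.3208]  P^+=[0.0309]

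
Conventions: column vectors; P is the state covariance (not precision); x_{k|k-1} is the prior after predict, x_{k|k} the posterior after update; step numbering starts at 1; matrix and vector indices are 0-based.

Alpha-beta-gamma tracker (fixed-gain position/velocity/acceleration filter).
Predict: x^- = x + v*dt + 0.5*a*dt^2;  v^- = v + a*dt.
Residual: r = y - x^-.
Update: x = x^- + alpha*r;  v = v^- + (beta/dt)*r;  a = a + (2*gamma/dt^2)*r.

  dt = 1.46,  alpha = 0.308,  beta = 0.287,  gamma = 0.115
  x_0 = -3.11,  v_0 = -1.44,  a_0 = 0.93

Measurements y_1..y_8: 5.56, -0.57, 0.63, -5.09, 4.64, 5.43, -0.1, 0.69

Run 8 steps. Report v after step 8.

step 1: x_pred=-4.2212  r=9.7812  x^+=-1.2086  v^+=1.8405  a^+=1.9854
step 2: x_pred=3.5946  r=-4.1646  x^+=2.3119  v^+=3.9206  a^+=1.5360
step 3: x_pred=9.6730  r=-9.0430  x^+=6.8878  v^+=4.3855  a^+=0.5603
step 4: x_pred=13.8878  r=-18.9778  x^+=8.0426  v^+=1.4730  a^+=-1.4874
step 5: x_pred=8.6079  r=-3.9679  x^+=7.3858  v^+=-1.4787  a^+=-1.9156
step 6: x_pred=3.1853  r=2.2447  x^+=3.8767  v^+=-3.8341  a^+=-1.6734
step 7: x_pred=-3.5046  r=3.4046  x^+=-2.4560  v^+=-5.6080  a^+=-1.3060
step 8: x_pred=-12.0355  r=12.7255  x^+=-8.1161  v^+=-5.0132  a^+=0.0671

v_post = -5.0132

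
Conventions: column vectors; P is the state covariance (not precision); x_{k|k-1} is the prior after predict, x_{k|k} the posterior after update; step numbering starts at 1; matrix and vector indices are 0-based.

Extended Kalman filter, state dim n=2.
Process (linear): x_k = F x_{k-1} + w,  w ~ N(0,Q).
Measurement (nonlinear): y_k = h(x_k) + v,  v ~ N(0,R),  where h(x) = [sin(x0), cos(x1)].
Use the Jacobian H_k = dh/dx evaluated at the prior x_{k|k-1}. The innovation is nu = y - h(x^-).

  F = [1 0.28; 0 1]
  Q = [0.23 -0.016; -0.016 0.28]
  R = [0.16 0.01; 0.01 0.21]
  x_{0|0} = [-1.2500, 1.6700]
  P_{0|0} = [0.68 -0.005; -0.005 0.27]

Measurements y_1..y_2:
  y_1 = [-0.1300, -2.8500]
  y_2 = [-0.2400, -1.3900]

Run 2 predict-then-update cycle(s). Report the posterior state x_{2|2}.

step 1: x^-=[-0.7824, 1.6700]  P^-=[0.9284 0.0546; 0.0546 0.5500]  H_jac=[0.7092 0.0000; 0.0000 -0.9951]  S=[0.6270 -0.0285; -0.0285 0.7546]  K=[1.0487 -0.0323; 0.0288 -0.7242]  nu=[0.5750, -2.7510]  x^+=[-0.0904, 3.6788]  P^+=[0.2361 -0.0037; -0.0037 0.1525]
step 2: x^-=[0.9396, 3.6788]  P^-=[0.4760 0.0230; 0.0230 0.4325]  H_jac=[0.5901 0.0000; 0.0000 0.5117]  S=[0.3258 0.0169; 0.0169 0.3233]  K=[0.8627 -0.0088; 0.0061 0.6844]  nu=[-1.0473, -0.5308]  x^+=[0.0407, 3.3091]  P^+=[0.2338 0.0132; 0.0132 0.2810]

x_post = [0.0407, 3.3091]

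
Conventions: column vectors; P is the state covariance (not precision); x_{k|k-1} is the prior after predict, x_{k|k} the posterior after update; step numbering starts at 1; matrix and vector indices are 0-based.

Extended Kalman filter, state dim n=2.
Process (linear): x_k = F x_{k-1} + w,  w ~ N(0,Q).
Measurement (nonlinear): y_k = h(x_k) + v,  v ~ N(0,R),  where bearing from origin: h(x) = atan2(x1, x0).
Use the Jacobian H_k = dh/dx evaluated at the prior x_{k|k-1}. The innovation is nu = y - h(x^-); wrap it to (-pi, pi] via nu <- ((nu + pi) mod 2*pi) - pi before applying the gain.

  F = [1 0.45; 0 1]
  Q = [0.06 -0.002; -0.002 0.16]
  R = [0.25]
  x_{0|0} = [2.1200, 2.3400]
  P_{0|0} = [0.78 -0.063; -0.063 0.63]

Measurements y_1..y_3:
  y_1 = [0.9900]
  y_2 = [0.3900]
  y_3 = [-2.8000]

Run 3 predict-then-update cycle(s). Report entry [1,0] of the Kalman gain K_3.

step 1: x^-=[3.1730, 2.3400]  P^-=[0.9109 0.2185; 0.2185 0.7900]  H_jac=[-0.1505 0.2041]  S=[0.2901]  K=[-0.3189; 0.4425]  nu=[0.3546]  x^+=[3.0599, 2.4969]  P^+=[0.8814 0.2594; 0.2594 0.7332]
step 2: x^-=[4.1835, 2.4969]  P^-=[1.3233 0.5874; 0.5874 0.8932]  H_jac=[-0.1052 0.1763]  S=[0.2706]  K=[-0.1318; 0.3534]  nu=[-0.1481]  x^+=[4.2031, 2.4445]  P^+=[1.3186 0.6000; 0.6000 0.8594]
step 3: x^-=[5.3031, 2.4445]  P^-=[2.0926 0.9847; 0.9847 1.0194]  H_jac=[-0.0717 0.1555]  S=[0.2635]  K=[0.0119; 0.3338]  nu=[3.0513]  x^+=[5.3393, 3.4631]  P^+=[2.0926 0.9837; 0.9837 0.9900]

K[1,0] = 0.3338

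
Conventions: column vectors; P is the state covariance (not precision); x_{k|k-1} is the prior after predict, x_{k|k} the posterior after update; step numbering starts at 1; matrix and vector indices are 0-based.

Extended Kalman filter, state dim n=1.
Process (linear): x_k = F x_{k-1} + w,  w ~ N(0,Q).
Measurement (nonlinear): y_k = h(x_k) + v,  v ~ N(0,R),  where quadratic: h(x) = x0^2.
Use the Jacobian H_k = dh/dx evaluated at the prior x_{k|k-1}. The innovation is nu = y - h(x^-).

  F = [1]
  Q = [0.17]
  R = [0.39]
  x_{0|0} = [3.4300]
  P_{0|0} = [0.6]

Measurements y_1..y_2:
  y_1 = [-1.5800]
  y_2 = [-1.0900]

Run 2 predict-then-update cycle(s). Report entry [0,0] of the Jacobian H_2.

step 1: x^-=[3.4300]  P^-=[0.7700]  H_jac=[6.8600]  S=[36.6259]  K=[0.1442]  nu=[-13.3449]  x^+=[1.5054]  P^+=[0.0082]
step 2: x^-=[1.5054]  P^-=[0.1782]  H_jac=[3.0108]  S=[2.0053]  K=[0.2675]  nu=[-3.3562]  x^+=[0.6075]  P^+=[0.0347]

H_jac[0,0] = 3.0108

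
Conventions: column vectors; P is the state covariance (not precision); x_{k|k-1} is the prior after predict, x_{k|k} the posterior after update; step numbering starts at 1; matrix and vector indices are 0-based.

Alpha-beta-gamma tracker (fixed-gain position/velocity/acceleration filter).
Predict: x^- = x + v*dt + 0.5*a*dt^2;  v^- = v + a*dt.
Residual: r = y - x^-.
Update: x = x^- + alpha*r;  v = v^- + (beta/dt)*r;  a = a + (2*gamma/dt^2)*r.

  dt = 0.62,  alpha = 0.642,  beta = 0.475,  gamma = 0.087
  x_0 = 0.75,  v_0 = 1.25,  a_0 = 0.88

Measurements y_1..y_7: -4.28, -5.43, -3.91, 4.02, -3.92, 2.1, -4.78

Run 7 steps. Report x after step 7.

step 1: x_pred=1.6941  r=-5.9741  x^+=-2.1413  v^+=-2.7814  a^+=-1.8242
step 2: x_pred=-4.2163  r=-1.2137  x^+=-4.9955  v^+=-4.8422  a^+=-2.3736
step 3: x_pred=-8.4539  r=4.5439  x^+=-5.5367  v^+=-2.8326  a^+=-0.3168
step 4: x_pred=-7.3538  r=11.3738  x^+=-0.0518  v^+=5.6848  a^+=4.8316
step 5: x_pred=4.4014  r=-8.3214  x^+=-0.9410  v^+=2.3051  a^+=1.0649
step 6: x_pred=0.6929  r=1.4071  x^+=1.5963  v^+=4.0434  a^+=1.7018
step 7: x_pred=4.4303  r=-9.2103  x^+=-1.4827  v^+=-1.9577  a^+=-2.4672

x_post = -1.4827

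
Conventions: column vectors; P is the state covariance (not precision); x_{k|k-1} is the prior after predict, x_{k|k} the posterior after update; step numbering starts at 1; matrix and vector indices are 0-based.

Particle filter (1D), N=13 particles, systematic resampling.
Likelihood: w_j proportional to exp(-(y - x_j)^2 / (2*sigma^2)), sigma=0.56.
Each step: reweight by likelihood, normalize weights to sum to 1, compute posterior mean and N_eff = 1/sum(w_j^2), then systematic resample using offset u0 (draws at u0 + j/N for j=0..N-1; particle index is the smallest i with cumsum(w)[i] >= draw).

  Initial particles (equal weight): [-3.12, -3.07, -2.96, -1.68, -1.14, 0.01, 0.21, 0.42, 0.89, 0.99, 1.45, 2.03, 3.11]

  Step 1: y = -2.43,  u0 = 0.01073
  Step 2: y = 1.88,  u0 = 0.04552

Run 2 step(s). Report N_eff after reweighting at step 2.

N_eff = 3.0000

step 1: w=[0.2223, 0.2471, 0.3034, 0.1937, 0.0334, 0.0000, 0.0000, 0.0000, 0.0000, 0.0000, 0.0000, 0.0000, 0.0000]  mean=-2.7139  Neff=4.1463  idx=[0, 0, 0, 1, 1, 1, 2, 2, 2, 2, 3, 3, 3]
step 2: w=[0.0000, 0.0000, 0.0000, 0.0000, 0.0000, 0.0000, 0.0000, 0.0000, 0.0000, 0.0000, 0.3333, 0.3333, 0.3333]  mean=-1.6800  Neff=3.0000  idx=[10, 10, 10, 10, 11, 11, 11, 11, 11, 12, 12, 12, 12]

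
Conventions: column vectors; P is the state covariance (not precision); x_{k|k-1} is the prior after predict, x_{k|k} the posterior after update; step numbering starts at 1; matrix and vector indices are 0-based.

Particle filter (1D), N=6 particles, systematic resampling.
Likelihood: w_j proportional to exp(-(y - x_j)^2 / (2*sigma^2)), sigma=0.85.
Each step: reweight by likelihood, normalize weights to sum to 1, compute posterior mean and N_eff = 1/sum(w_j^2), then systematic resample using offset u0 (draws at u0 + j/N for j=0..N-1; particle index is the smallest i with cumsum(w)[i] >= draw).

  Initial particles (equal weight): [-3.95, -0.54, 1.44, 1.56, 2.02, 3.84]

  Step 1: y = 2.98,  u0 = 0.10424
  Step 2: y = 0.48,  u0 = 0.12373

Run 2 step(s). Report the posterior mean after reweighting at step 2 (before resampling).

step 1: w=[0.0000, 0.0001, 0.1234, 0.1578, 0.3367, 0.3819]  mean=2.5706  Neff=3.3404  idx=[2, 3, 4, 4, 5, 5]
step 2: w=[0.3878, 0.3273, 0.1422, 0.1422, 0.0003, 0.0003]  mean=1.6456  Neff=3.3566  idx=[0, 0, 1, 1, 2, 3]

post_mean = 1.6456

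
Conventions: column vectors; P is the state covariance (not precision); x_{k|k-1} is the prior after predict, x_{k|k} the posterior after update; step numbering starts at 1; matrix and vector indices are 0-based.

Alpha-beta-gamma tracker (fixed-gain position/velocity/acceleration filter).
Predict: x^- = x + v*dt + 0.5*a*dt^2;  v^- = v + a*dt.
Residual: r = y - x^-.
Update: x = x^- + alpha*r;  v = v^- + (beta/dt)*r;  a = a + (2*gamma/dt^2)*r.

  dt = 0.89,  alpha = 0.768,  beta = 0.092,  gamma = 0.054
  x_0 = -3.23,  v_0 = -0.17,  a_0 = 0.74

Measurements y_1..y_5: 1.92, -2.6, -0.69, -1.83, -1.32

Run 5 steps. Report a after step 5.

step 1: x_pred=-3.0882  r=5.0082  x^+=0.7581  v^+=1.0063  a^+=1.4229
step 2: x_pred=2.2172  r=-4.8172  x^+=-1.4824  v^+=1.7747  a^+=0.7660
step 3: x_pred=0.4005  r=-1.0905  x^+=-0.4370  v^+=2.3437  a^+=0.6174
step 4: x_pred=1.8934  r=-3.7234  x^+=-0.9662  v^+=2.5083  a^+=0.1097
step 5: x_pred=1.3097  r=-2.6297  x^+=-0.7099  v^+=2.3341  a^+=-0.2489

a_post = -0.2489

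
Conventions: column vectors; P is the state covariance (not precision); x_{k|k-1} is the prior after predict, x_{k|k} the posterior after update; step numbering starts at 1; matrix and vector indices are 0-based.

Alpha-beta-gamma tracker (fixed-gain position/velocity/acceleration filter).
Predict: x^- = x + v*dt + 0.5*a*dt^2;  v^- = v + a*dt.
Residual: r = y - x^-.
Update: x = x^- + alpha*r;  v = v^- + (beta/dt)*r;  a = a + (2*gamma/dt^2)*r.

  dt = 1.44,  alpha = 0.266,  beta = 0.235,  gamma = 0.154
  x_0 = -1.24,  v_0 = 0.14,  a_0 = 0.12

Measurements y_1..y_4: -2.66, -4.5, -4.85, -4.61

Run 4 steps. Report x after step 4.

x_post = -6.5779

step 1: x_pred=-0.9140  r=-1.7460  x^+=-1.3784  v^+=0.0279  a^+=-0.1393
step 2: x_pred=-1.4828  r=-3.0172  x^+=-2.2854  v^+=-0.6652  a^+=-0.5875
step 3: x_pred=-3.8524  r=-0.9976  x^+=-4.1177  v^+=-1.6740  a^+=-0.7357
step 4: x_pred=-7.2910  r=2.6810  x^+=-6.5779  v^+=-2.2959  a^+=-0.3375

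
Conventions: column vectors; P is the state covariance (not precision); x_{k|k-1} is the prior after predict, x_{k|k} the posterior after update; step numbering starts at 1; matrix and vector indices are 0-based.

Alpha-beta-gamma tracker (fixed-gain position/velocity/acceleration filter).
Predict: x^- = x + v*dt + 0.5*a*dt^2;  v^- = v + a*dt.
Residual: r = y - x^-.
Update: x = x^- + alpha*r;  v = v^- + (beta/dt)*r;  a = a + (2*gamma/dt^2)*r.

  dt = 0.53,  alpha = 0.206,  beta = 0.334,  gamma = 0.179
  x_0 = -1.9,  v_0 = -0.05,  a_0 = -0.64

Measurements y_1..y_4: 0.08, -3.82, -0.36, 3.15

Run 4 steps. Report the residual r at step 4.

step 1: x_pred=-2.0164  r=2.0964  x^+=-1.5845  v^+=0.9319  a^+=2.0318
step 2: x_pred=-0.8052  r=-3.0148  x^+=-1.4263  v^+=0.1089  a^+=-1.8104
step 3: x_pred=-1.6228  r=1.2628  x^+=-1.3627  v^+=-0.0548  a^+=-0.2010
step 4: x_pred=-1.4200  r=4.5700  x^+=-0.4785  v^+=2.7186  a^+=5.6233

resid = 4.5700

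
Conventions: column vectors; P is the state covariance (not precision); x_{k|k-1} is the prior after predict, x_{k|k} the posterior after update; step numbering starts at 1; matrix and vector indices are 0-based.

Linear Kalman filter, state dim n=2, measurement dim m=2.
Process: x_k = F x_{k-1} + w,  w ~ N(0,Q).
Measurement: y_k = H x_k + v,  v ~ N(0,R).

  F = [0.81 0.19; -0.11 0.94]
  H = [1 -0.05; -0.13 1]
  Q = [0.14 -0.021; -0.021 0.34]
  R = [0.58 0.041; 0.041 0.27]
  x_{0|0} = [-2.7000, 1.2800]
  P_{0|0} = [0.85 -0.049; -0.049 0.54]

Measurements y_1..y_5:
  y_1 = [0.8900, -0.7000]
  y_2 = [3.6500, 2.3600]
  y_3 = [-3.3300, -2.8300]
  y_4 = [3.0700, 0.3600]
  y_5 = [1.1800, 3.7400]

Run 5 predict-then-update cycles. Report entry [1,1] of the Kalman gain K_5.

step 1: x^-=[-1.9438, 1.5002]  P^-=[0.7021 -0.0366; -0.0366 0.8376]  S=[1.2878 -0.1290; -0.1290 1.1289]  K=[0.5414 -0.0514; 0.0140 0.7477]  nu=[2.9088, -2.4529]  x^+=[-0.2428, -0.2933]  P^+=[0.3144 0.0492; 0.0492 0.2088]
step 2: x^-=[-0.2524, -0.2490]  P^-=[0.3690 0.0247; 0.0247 0.5182]  S=[0.9478 -0.0080; -0.0080 0.7880]  K=[0.3878 -0.0256; 0.0043 0.6536]  nu=[3.8899, 2.5761]  x^+=[1.1901, 1.4513]  P^+=[0.2258 0.0383; 0.0383 0.1816]
step 3: x^-=[1.2397, 1.2333]  P^-=[0.3065 0.0197; 0.0197 0.4953]  S=[0.8858 -0.0038; -0.0038 0.7653]  K=[0.3448 -0.0246; -0.0030 0.6438]  nu=[-4.5081, -3.9021]  x^+=[-0.2186, -1.2655]  P^+=[0.2007 0.0336; 0.0336 0.1781]
step 4: x^-=[-0.4175, -1.1655]  P^-=[0.2884 0.0178; 0.0178 0.4928]  S=[0.8679 -0.0032; -0.0032 0.7631]  K=[0.3312 -0.0244; -0.0055 0.6428]  nu=[3.4293, 1.4712]  x^+=[0.6823, -0.2387]  P^+=[0.1927 0.0320; 0.0320 0.1775]
step 5: x^-=[0.5073, -0.2994]  P^-=[0.2827 0.0173; 0.0173 0.4925]  S=[0.8622 -0.0030; -0.0030 0.7628]  K=[0.3268 -0.0243; -0.0063 0.6427]  nu=[0.6577, 4.1054]  x^+=[0.6226, 2.3350]  P^+=[0.1901 0.0316; 0.0316 0.1774]

K[1,1] = 0.6427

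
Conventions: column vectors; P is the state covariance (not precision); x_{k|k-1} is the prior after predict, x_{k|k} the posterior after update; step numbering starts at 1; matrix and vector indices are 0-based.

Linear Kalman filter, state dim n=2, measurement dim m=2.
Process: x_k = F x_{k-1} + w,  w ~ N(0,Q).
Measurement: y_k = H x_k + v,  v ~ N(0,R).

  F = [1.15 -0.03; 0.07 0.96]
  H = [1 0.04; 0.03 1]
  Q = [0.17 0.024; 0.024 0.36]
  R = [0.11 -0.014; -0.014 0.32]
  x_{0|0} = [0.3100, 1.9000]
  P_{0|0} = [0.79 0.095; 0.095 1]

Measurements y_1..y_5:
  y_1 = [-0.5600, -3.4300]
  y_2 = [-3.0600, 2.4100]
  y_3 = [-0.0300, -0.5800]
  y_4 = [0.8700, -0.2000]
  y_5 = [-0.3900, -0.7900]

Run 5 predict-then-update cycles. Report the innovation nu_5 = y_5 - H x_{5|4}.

innov = [-0.8014, -0.7622]

step 1: x^-=[0.2995, 1.8457]  P^-=[1.2091 0.1635; 0.1635 1.2982]  S=[1.3343 0.2379; 0.2379 1.6291]  K=[0.9130 -0.0107; 0.0193 0.7971]  nu=[-0.9333, -5.2847]  x^+=[-0.4961, -2.3846]  P^+=[0.1014 -0.0192; -0.0192 0.2554]
step 2: x^-=[-0.4990, -2.3240]  P^-=[0.3056 0.0036; 0.0036 0.5933]  S=[0.4168 0.0225; 0.0225 0.9138]  K=[0.7337 -0.0041; 0.0305 0.6486]  nu=[-2.4681, 4.7489]  x^+=[-2.3293, 0.6809]  P^+=[0.0813 -0.0140; -0.0140 0.2076]
step 3: x^-=[-2.6991, 0.4906]  P^-=[0.2787 0.0091; 0.0091 0.5498]  S=[0.3903 0.0255; 0.0255 0.8706]  K=[0.7150 -0.0009; 0.0385 0.6307]  nu=[2.6494, -0.9897]  x^+=[-0.8038, -0.0315]  P^+=[0.0792 -0.0127; -0.0127 0.2017]
step 4: x^-=[-0.9234, -0.0865]  P^-=[0.2758 0.0106; 0.0106 0.5445]  S=[0.3875 0.0267; 0.0267 0.8654]  K=[0.7128 -0.0002; 0.0403 0.6283]  nu=[1.7968, -0.0858]  x^+=[0.3574, -0.0679]  P^+=[0.0789 -0.0124; -0.0124 0.2009]
step 5: x^-=[0.4130, -0.0402]  P^-=[0.2754 0.0109; 0.0109 0.5438]  S=[0.3871 0.0269; 0.0269 0.8648]  K=[0.7125 -0.0000; 0.0407 0.6280]  nu=[-0.8014, -0.7622]  x^+=[-0.1580, -0.5515]  P^+=[0.0789 -0.0123; -0.0123 0.2008]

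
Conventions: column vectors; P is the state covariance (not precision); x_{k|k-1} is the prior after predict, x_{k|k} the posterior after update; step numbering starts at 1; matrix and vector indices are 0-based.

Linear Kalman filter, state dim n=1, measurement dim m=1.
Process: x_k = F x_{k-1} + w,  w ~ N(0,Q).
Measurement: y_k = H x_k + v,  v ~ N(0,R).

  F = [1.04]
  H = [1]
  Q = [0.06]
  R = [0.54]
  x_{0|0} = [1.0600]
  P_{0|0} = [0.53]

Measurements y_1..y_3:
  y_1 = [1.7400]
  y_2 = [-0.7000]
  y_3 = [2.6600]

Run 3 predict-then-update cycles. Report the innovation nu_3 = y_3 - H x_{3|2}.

step 1: x^-=[1.1024]  P^-=[0.6332]  S=[1.1732]  K=[0.5397]  nu=[0.6376]  x^+=[1.4465]  P^+=[0.2915]
step 2: x^-=[1.5044]  P^-=[0.3752]  S=[0.9152]  K=[0.4100]  nu=[-2.2044]  x^+=[0.6006]  P^+=[0.2214]
step 3: x^-=[0.6246]  P^-=[0.2995]  S=[0.8395]  K=[0.3567]  nu=[2.0354]  x^+=[1.3507]  P^+=[0.1926]

innov = [2.0354]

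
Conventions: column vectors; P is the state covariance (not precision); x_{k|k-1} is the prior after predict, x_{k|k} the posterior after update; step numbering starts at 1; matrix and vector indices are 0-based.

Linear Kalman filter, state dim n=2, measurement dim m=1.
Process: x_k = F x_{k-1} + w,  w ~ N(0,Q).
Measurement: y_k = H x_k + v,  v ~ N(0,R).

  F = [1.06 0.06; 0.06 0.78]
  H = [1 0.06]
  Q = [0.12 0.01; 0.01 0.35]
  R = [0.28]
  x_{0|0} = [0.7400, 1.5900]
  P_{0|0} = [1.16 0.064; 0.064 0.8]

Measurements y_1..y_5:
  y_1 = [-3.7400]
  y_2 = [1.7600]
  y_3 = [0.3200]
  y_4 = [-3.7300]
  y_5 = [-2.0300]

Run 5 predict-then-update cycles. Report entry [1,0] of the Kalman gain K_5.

step 1: x^-=[0.8798, 1.2846]  P^-=[1.4344 0.1744; 0.1744 0.8469]  S=[1.7384]  K=[0.8312; 0.1295]  nu=[-4.6969]  x^+=[-3.0240, 0.6762]  P^+=[0.2335 -0.0128; -0.0128 0.8177]
step 2: x^-=[-3.1649, 0.3460]  P^-=[0.3837 0.0525; 0.0525 0.8471]  S=[0.6730]  K=[0.5748; 0.1535]  nu=[4.9042]  x^+=[-0.3462, 1.0989]  P^+=[0.1613 -0.0069; -0.0069 0.8313]
step 3: x^-=[-0.3011, 0.8364]  P^-=[0.3034 0.0534; 0.0534 0.8557]  S=[0.5929]  K=[0.5171; 0.1767]  nu=[0.5709]  x^+=[-0.0058, 0.9373]  P^+=[0.1448 -0.0007; -0.0007 0.8372]
step 4: x^-=[0.0500, 0.7307]  P^-=[0.2857 0.0578; 0.0578 0.8598]  S=[0.5757]  K=[0.5022; 0.1900]  nu=[-3.8239]  x^+=[-1.8704, 0.0043]  P^+=[0.1405 0.0028; 0.0028 0.8390]
step 5: x^-=[-1.9824, -0.1089]  P^-=[0.2812 0.0606; 0.0606 0.8612]  S=[0.5716]  K=[0.4983; 0.1964]  nu=[-0.0411]  x^+=[-2.0029, -0.1169]  P^+=[0.1393 0.0046; 0.0046 0.8392]

K[1,0] = 0.1964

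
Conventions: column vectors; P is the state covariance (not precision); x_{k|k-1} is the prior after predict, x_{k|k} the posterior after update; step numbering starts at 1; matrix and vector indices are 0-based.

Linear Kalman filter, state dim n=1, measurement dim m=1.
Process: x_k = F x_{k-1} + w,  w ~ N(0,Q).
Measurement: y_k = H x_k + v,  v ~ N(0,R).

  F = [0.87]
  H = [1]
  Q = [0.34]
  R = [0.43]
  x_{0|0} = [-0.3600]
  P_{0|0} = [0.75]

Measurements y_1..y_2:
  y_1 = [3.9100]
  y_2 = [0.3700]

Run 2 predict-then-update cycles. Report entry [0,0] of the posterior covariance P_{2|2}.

P_post[0,0] = 0.2434

step 1: x^-=[-0.3132]  P^-=[0.9077]  S=[1.3377]  K=[0.6785]  nu=[4.2232]  x^+=[2.5524]  P^+=[0.2918]
step 2: x^-=[2.2206]  P^-=[0.5608]  S=[0.9908]  K=[0.5660]  nu=[-1.8506]  x^+=[1.1731]  P^+=[0.2434]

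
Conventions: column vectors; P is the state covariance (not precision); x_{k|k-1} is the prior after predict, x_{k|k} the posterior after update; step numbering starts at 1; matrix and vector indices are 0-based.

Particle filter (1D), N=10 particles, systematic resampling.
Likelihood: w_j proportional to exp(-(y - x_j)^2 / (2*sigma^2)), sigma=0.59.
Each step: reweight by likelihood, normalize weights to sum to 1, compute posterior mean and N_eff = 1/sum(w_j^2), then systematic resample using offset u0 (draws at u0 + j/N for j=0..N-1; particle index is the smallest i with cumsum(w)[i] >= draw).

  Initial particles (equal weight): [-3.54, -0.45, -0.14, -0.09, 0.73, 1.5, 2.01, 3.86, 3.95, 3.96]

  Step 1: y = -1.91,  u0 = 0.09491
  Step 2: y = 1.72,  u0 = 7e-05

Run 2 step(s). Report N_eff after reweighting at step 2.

N_eff = 4.4566

step 1: w=[0.2485, 0.5286, 0.1255, 0.0969, 0.0005, 0.0000, 0.0000, 0.0000, 0.0000, 0.0000]  mean=-1.1436  Neff=2.7301  idx=[0, 0, 1, 1, 1, 1, 1, 2, 2, 3]
step 2: w=[0.0000, 0.0000, 0.0402, 0.0402, 0.0402, 0.0402, 0.0402, 0.2420, 0.2420, 0.3149]  mean=-0.1866  Neff=4.4566  idx=[2, 4, 6, 7, 7, 8, 8, 9, 9, 9]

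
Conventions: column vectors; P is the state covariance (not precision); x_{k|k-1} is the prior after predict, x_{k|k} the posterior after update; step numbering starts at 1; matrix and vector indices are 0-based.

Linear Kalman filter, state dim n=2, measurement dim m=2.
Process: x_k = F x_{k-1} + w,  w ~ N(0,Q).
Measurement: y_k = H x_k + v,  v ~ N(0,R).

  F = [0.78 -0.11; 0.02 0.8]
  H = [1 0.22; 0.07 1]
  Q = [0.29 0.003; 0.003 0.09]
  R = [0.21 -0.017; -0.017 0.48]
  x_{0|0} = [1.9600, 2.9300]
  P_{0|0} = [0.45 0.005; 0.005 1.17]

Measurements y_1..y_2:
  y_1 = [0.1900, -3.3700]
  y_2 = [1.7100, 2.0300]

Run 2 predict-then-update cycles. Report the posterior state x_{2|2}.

x_post = [1.3394, 0.0456]

step 1: x^-=[1.2065, 2.3832]  P^-=[0.5771 -0.0898; -0.0898 0.8391]  S=[0.7882 0.1168; 0.1168 1.3094]  K=[0.7222 -0.1022; 0.0263 0.6337]  nu=[-1.5408, -5.8377]  x^+=[0.6901, -1.3568]  P^+=[0.1695 -0.0732; -0.0732 0.3089]
step 2: x^-=[0.6875, -1.0716]  P^-=[0.4094 -0.0670; -0.0670 0.2854]  S=[0.6037 0.0064; 0.0064 0.7580]  K=[0.6543 -0.0561; -0.0110 0.3704]  nu=[1.2582, 3.0535]  x^+=[1.3394, 0.0456]  P^+=[0.1490 -0.0485; -0.0485 0.1814]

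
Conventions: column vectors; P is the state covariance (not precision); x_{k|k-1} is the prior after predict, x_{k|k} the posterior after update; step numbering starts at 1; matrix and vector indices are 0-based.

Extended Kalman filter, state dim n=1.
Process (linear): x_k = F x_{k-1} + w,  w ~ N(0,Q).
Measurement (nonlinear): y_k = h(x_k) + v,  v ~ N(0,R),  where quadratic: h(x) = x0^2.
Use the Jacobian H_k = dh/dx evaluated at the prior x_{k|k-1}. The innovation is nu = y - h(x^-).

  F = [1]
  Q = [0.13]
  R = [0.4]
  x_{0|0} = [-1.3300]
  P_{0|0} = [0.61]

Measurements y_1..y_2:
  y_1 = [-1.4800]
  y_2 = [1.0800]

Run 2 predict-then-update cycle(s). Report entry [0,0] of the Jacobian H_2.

step 1: x^-=[-1.3300]  P^-=[0.7400]  H_jac=[-2.6600]  S=[5.6359]  K=[-0.3493]  nu=[-3.2489]  x^+=[-0.1953]  P^+=[0.0525]
step 2: x^-=[-0.1953]  P^-=[0.1825]  H_jac=[-0.3906]  S=[0.4278]  K=[-0.1666]  nu=[1.0419]  x^+=[-0.3689]  P^+=[0.1706]

H_jac[0,0] = -0.3906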